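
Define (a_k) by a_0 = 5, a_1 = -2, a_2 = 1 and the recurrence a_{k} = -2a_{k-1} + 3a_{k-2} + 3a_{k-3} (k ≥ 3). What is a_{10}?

The ordinary generating function has denominator 1 + 2y - 3y^2 - 3y^3.
Iterating the recurrence: a_0,…,a_{10} = 5, -2, 1, 7, -17, 58, -146, 415, -1094, 2995, -8027.

-8027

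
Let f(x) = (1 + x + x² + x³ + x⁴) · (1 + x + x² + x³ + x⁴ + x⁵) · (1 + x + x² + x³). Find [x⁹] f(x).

(1 + x + x² + x³ + x⁴) has coefficients 1,1,1,1,1 for degrees 0…4.
(1 + x + x² + x³ + x⁴ + x⁵) has coefficients 1,1,1,1,1,1,0,0,0,0 for degrees 0…9.
Finally multiplying by (1 + x + x² + x³), the product of all factors after the first has coefficients 1,2,3,4,4,4,3,2,1,0 for degrees 0…9.
[x⁹] = 1·0 + 1·1 + 1·2 + 1·3 + 1·4 = 10.

10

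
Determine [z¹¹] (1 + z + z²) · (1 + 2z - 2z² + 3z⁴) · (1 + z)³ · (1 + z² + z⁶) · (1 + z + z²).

64

(1 + z + z²) has coefficients 1,1,1 for degrees 0…2.
(1 + 2z - 2z² + 3z⁴) has coefficients 1,2,-2,0,3,0,0,0,0,0,0,0 for degrees 0…11.
Multiplying by (1 + z)³ gives running coefficients 1,5,7,1,-1,7,9,3,0,0,0,0 for degrees 0…11.
Multiplying by (1 + z² + z⁶) gives running coefficients 1,5,8,6,6,8,9,15,16,4,-1,7 for degrees 0…11.
Finally multiplying by (1 + z + z²), the product of all factors after the first has coefficients 1,6,14,19,20,20,23,32,40,35,19,10 for degrees 0…11.
[z¹¹] = 1·10 + 1·19 + 1·35 = 64.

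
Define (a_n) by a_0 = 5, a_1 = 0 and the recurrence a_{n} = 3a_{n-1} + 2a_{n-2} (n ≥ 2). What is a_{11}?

796470

The ordinary generating function has denominator 1 - 3t - 2t^2.
Iterating the recurrence: a_0,…,a_{11} = 5, 0, 10, 30, 110, 390, 1390, 4950, 17630, 62790, 223630, 796470.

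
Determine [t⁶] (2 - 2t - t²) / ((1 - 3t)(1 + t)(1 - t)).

1003

The denominator gives the recurrence a_n = 3a_(n−1) + a_(n−2) − 3a_(n−3) for n ≥ 3; the numerator fixes a_0 = 2, a_1 = 4, a_2 = 13.
Iterating: 2, 4, 13, 37, 112, 334, 1003, so a_6 = 1003.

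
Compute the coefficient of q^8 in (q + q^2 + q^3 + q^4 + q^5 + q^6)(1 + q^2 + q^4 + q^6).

3

(q + q^2 + q^3 + q^4 + q^5 + q^6) has coefficients 0,1,1,1,1,1,1 for degrees 0…6.
(1 + q^2 + q^4 + q^6) has coefficients 1,0,1,0,1,0,1,0,0 for degrees 0…8.
[q^8] = 1·0 + 1·1 + 1·0 + 1·1 + 1·0 + 1·1 = 3.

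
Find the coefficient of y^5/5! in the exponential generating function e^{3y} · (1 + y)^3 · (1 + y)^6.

129168

The EGF product rule gives c_5 = Σ_{k_1+k_2+k_3=5} C(5; k_1,k_2,k_3) · ∏ g_i(k_i), where e^{3y} gives (3)^k; (1+y)^3 gives the falling factorial (3)_k; (1+y)^6 gives the falling factorial (6)_k.
g_1(k) for k = 0…5: 1, 3, 9, 27, 81, 243.
g_2(k) for k = 0…5: 1, 3, 6, 6, 0, 0.
g_3(k) for k = 0…5: 1, 6, 30, 120, 360, 720.
First combine the last two factors: h(k) = Σ_j C(k,j)·g_2(j)·g_3(k−j) for k = 0…5: 1, 9, 72, 504, 3024, 15120.
c_5 = Σ_k C(5,k)·g_1(k)·h(5−k) = 1·1·15120 + 5·3·3024 + 10·9·504 + 10·27·72 + 5·81·9 + 1·243·1 = 15120 + 45360 + 45360 + 19440 + 3645 + 243 = 129168.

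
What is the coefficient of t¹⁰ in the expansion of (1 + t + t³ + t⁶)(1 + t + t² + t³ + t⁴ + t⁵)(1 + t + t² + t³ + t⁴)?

(1 + t + t³ + t⁶) has coefficients 1,1,0,1,0,0,1 for degrees 0…6.
(1 + t + t² + t³ + t⁴ + t⁵) has coefficients 1,1,1,1,1,1,0,0,0,0,0 for degrees 0…10.
Finally multiplying by (1 + t + t² + t³ + t⁴), the product of all factors after the first has coefficients 1,2,3,4,5,5,4,3,2,1,0 for degrees 0…10.
[t¹⁰] = 1·0 + 1·1 + 1·3 + 1·5 = 9.

9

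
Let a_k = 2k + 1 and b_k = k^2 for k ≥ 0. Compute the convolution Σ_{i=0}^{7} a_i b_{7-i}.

532

The convolution is the x^7 coefficient of A(x)B(x).
Σ = 1·49 + 3·36 + 5·25 + 7·16 + 9·9 + 11·4 + 13·1 + 15·0 = 532.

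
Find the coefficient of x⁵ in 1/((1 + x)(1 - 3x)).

182

The denominator gives the recurrence a_n = 2a_(n−1) + 3a_(n−2) for n ≥ 2; the numerator fixes a_0 = 1, a_1 = 2.
Iterating: 1, 2, 7, 20, 61, 182, so a_5 = 182.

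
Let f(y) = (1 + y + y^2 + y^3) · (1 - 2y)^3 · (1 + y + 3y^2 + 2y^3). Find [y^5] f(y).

13

(1 + y + y^2 + y^3) has coefficients 1,1,1,1 for degrees 0…3.
(1 - 2y)^3 has coefficients 1,-6,12,-8,0,0 for degrees 0…5.
Finally multiplying by (1 + y + 3y^2 + 2y^3), the product of all factors after the first has coefficients 1,-5,9,-12,16,0 for degrees 0…5.
[y^5] = 1·0 + 1·16 + 1·(-12) + 1·9 = 13.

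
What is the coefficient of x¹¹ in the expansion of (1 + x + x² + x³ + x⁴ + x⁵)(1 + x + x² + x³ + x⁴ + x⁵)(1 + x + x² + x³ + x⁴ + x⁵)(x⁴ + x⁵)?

52

(1 + x + x² + x³ + x⁴ + x⁵) has coefficients 1,1,1,1,1,1 for degrees 0…5.
(1 + x + x² + x³ + x⁴ + x⁵) has coefficients 1,1,1,1,1,1,0,0,0,0,0,0 for degrees 0…11.
Multiplying by (1 + x + x² + x³ + x⁴ + x⁵) gives running coefficients 1,2,3,4,5,6,5,4,3,2,1,0 for degrees 0…11.
Finally multiplying by (x⁴ + x⁵), the product of all factors after the first has coefficients 0,0,0,0,1,3,5,7,9,11,11,9 for degrees 0…11.
[x¹¹] = 1·9 + 1·11 + 1·11 + 1·9 + 1·7 + 1·5 = 52.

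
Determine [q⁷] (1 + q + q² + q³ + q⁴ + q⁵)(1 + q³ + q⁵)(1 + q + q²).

(1 + q + q² + q³ + q⁴ + q⁵) has coefficients 1,1,1,1,1,1 for degrees 0…5.
(1 + q³ + q⁵) has coefficients 1,0,0,1,0,1,0,0 for degrees 0…7.
Finally multiplying by (1 + q + q²), the product of all factors after the first has coefficients 1,1,1,1,1,2,1,1 for degrees 0…7.
[q⁷] = 1·1 + 1·1 + 1·2 + 1·1 + 1·1 + 1·1 = 7.

7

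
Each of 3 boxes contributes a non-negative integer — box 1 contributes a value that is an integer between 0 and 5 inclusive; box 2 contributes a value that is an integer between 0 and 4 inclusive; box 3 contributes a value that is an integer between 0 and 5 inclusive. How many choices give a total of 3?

The generating function for the choices is (1 + y + y² + y³ + y⁴ + y⁵)·(1 + y + y² + y³ + y⁴)·(1 + y + y² + y³ + y⁴ + y⁵); the count is [y³].
(1 + y + y² + y³ + y⁴ + y⁵) has coefficients 1,1,1,1 for degrees 0…3.
(1 + y + y² + y³ + y⁴) has coefficients 1,1,1,1 for degrees 0…3.
Finally multiplying by (1 + y + y² + y³ + y⁴ + y⁵), the product of all factors after the first has coefficients 1,2,3,4 for degrees 0…3.
[y³] = 1·4 + 1·3 + 1·2 + 1·1 = 10.

10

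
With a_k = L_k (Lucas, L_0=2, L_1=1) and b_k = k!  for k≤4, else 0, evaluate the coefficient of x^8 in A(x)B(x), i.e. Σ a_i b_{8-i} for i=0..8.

346

Write out a_i and b_{8-i} for i = 0,…,8 and sum the products.
Σ = 2·0 + 1·0 + 3·0 + 4·0 + 7·24 + 11·6 + 18·2 + 29·1 + 47·1 = 346.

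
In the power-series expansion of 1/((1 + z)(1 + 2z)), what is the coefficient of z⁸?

Partial fractions give a closed form: a_n = (-1)·(-1)^n + (2)·(-2)^n.
At n = 8: a_8 = 511.

511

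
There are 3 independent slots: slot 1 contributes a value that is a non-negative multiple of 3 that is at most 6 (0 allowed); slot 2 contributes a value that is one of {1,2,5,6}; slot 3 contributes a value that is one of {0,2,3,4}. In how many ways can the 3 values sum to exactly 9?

The generating function for the choices is (1 + t³ + t⁶)·(t + t² + t⁵ + t⁶)·(1 + t² + t³ + t⁴); the count is [t⁹].
(1 + t³ + t⁶) has coefficients 1,0,0,1,0,0,1 for degrees 0…6.
(t + t² + t⁵ + t⁶) has coefficients 0,1,1,0,0,1,1,0,0,0 for degrees 0…9.
Finally multiplying by (1 + t² + t³ + t⁴), the product of all factors after the first has coefficients 0,1,1,1,2,3,2,1,2,2 for degrees 0…9.
[t⁹] = 1·2 + 1·2 + 1·1 = 5.

5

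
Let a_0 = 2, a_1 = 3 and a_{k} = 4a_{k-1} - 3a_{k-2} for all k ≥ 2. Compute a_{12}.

The ordinary generating function has denominator 1 - 4y + 3y^2.
Iterating the recurrence: a_0,…,a_{12} = 2, 3, 6, 15, 42, 123, 366, 1095, 3282, 9843, 29526, 88575, 265722.

265722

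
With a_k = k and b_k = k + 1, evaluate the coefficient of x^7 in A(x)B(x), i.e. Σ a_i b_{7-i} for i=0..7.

This is [x^7] in the product of the two ordinary generating functions.
Σ = 0·8 + 1·7 + 2·6 + 3·5 + 4·4 + 5·3 + 6·2 + 7·1 = 84.

84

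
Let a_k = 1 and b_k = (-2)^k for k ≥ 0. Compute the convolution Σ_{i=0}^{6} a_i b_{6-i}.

The convolution is the x^6 coefficient of A(x)B(x).
Σ = 1·64 + 1·(-32) + 1·16 + 1·(-8) + 1·4 + 1·(-2) + 1·1 = 43.

43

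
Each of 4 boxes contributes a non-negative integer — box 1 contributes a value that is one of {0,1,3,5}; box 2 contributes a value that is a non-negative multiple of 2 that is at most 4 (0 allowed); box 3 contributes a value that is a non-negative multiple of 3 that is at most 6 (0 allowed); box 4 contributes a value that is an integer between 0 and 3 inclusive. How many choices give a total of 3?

The generating function for the choices is (1 + x + x³ + x⁵)·(1 + x² + x⁴)·(1 + x³ + x⁶)·(1 + x + x² + x³); the count is [x³].
(1 + x + x³ + x⁵) has coefficients 1,1,0,1 for degrees 0…3.
(1 + x² + x⁴) has coefficients 1,0,1,0 for degrees 0…3.
Multiplying by (1 + x³ + x⁶) gives running coefficients 1,0,1,1 for degrees 0…3.
Finally multiplying by (1 + x + x² + x³), the product of all factors after the first has coefficients 1,1,2,3 for degrees 0…3.
[x³] = 1·3 + 1·2 + 1·1 = 6.

6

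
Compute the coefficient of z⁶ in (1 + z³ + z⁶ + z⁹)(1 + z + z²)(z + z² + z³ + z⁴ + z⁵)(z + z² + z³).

(1 + z³ + z⁶ + z⁹) has coefficients 1,0,0,1,0,0,1 for degrees 0…6.
(1 + z + z²) has coefficients 1,1,1,0,0,0,0 for degrees 0…6.
Multiplying by (z + z² + z³ + z⁴ + z⁵) gives running coefficients 0,1,2,3,3,3,2 for degrees 0…6.
Finally multiplying by (z + z² + z³), the product of all factors after the first has coefficients 0,0,1,3,6,8,9 for degrees 0…6.
[z⁶] = 1·9 + 1·3 + 1·0 = 12.

12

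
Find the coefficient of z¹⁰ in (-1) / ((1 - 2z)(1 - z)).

-2047

Partial fractions give a closed form: a_n = (-2)·2^n + (1)·1^n.
At n = 10: a_10 = -2047.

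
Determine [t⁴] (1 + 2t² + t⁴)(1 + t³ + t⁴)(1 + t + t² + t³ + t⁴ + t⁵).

(1 + 2t² + t⁴) has coefficients 1,0,2,0,1 for degrees 0…4.
(1 + t³ + t⁴) has coefficients 1,0,0,1,1 for degrees 0…4.
Finally multiplying by (1 + t + t² + t³ + t⁴ + t⁵), the product of all factors after the first has coefficients 1,1,1,2,3 for degrees 0…4.
[t⁴] = 1·3 + 2·1 + 1·1 = 6.

6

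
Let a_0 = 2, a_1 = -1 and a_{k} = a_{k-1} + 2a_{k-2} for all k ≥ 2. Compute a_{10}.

The ordinary generating function has denominator 1 - t - 2t^2.
Iterating the recurrence: a_0,…,a_{10} = 2, -1, 3, 1, 7, 9, 23, 41, 87, 169, 343.

343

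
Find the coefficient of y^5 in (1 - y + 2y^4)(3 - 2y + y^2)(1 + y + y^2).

(1 - y + 2y^4) has coefficients 1,-1,0,0,2 for degrees 0…4.
(3 - 2y + y^2) has coefficients 3,-2,1,0,0,0 for degrees 0…5.
Finally multiplying by (1 + y + y^2), the product of all factors after the first has coefficients 3,1,2,-1,1,0 for degrees 0…5.
[y^5] = 1·0 − 1·1 + 2·1 = 1.

1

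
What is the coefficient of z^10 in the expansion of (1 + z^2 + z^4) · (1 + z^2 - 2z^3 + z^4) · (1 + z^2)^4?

30

(1 + z^2 + z^4) has coefficients 1,0,1,0,1 for degrees 0…4.
(1 + z^2 - 2z^3 + z^4) has coefficients 1,0,1,-2,1,0,0,0,0,0,0 for degrees 0…10.
Finally multiplying by (1 + z^2)^4, the product of all factors after the first has coefficients 1,0,5,-2,11,-8,14,-12,11,-8,5 for degrees 0…10.
[z^10] = 1·5 + 1·11 + 1·14 = 30.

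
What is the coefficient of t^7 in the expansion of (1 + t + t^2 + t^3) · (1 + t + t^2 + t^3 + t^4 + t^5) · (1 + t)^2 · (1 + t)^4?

(1 + t + t^2 + t^3) has coefficients 1,1,1,1 for degrees 0…3.
(1 + t + t^2 + t^3 + t^4 + t^5) has coefficients 1,1,1,1,1,1,0,0 for degrees 0…7.
Multiplying by (1 + t)^2 gives running coefficients 1,3,4,4,4,4,3,1 for degrees 0…7.
Finally multiplying by (1 + t)^4, the product of all factors after the first has coefficients 1,7,22,42,57,63,63,57 for degrees 0…7.
[t^7] = 1·57 + 1·63 + 1·63 + 1·57 = 240.

240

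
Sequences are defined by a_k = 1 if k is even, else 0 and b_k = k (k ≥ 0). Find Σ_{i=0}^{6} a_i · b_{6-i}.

12

Write out a_i and b_{6-i} for i = 0,…,6 and sum the products.
Σ = 1·6 + 0·5 + 1·4 + 0·3 + 1·2 + 0·1 + 1·0 = 12.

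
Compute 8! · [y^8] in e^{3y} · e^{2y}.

The EGF product rule gives c_8 = Σ_{k_1+k_2=8} C(8; k_1,k_2) · ∏ g_i(k_i), where e^{3y} gives (3)^k; e^{2y} gives (2)^k.
g_1(k) for k = 0…8: 1, 3, 9, 27, 81, 243, 729, 2187, 6561.
g_2(k) for k = 0…8: 1, 2, 4, 8, 16, 32, 64, 128, 256.
c_8 = Σ_k C(8,k)·g_1(k)·g_2(8−k) = 1·1·256 + 8·3·128 + 28·9·64 + 56·27·32 + 70·81·16 + 56·243·8 + 28·729·4 + 8·2187·2 + 1·6561·1 = 256 + 3072 + 16128 + 48384 + 90720 + 108864 + 81648 + 34992 + 6561 = 390625.

390625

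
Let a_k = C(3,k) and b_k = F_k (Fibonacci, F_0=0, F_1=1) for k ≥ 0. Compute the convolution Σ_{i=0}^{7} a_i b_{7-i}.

55

This is [x^7] in the product of the two ordinary generating functions.
Σ = 1·13 + 3·8 + 3·5 + 1·3 + 0·2 + 0·1 + 0·1 + 0·0 = 55.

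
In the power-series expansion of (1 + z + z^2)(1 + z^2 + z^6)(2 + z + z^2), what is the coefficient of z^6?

3

(1 + z + z^2) has coefficients 1,1,1 for degrees 0…2.
(1 + z^2 + z^6) has coefficients 1,0,1,0,0,0,1 for degrees 0…6.
Finally multiplying by (2 + z + z^2), the product of all factors after the first has coefficients 2,1,3,1,1,0,2 for degrees 0…6.
[z^6] = 1·2 + 1·0 + 1·1 = 3.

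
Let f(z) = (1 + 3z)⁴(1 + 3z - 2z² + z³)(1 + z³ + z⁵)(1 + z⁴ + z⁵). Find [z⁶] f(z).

311

(1 + 3z)⁴ has coefficients 1,12,54,108,81 for degrees 0…4.
(1 + 3z - 2z² + z³) has coefficients 1,3,-2,1,0,0,0 for degrees 0…6.
Multiplying by (1 + z³ + z⁵) gives running coefficients 1,3,-2,2,3,-1,4 for degrees 0…6.
Finally multiplying by (1 + z⁴ + z⁵), the product of all factors after the first has coefficients 1,3,-2,2,4,3,5 for degrees 0…6.
[z⁶] = 1·5 + 12·3 + 54·4 + 108·2 + 81·(-2) = 311.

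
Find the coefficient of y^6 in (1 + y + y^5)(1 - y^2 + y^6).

1

(1 + y + y^5) has coefficients 1,1,0,0,0,1 for degrees 0…5.
(1 - y^2 + y^6) has coefficients 1,0,-1,0,0,0,1 for degrees 0…6.
[y^6] = 1·1 + 1·0 + 1·0 = 1.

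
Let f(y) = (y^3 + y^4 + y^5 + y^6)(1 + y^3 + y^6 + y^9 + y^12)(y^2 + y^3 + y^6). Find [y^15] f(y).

(y^3 + y^4 + y^5 + y^6) has coefficients 0,0,0,1,1,1,1 for degrees 0…6.
(1 + y^3 + y^6 + y^9 + y^12) has coefficients 1,0,0,1,0,0,1,0,0,1,0,0,1,0,0,0 for degrees 0…15.
Finally multiplying by (y^2 + y^3 + y^6), the product of all factors after the first has coefficients 0,0,1,1,0,1,2,0,1,2,0,1,2,0,1,2 for degrees 0…15.
[y^15] = 1·2 + 1·1 + 1·0 + 1·2 = 5.

5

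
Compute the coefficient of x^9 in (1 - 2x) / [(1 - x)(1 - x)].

-8

The denominator gives the recurrence a_n = 2a_(n−1) − a_(n−2) for n ≥ 2; the numerator fixes a_0 = 1, a_1 = 0.
Iterating: 1, 0, -1, -2, -3, -4, -5, -6, -7, -8, so a_9 = -8.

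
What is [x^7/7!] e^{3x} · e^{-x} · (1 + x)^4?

The EGF product rule gives c_7 = Σ_{k_1+k_2+k_3=7} C(7; k_1,k_2,k_3) · ∏ g_i(k_i), where e^{3x} gives (3)^k; e^{-x} gives (-1)^k; (1+x)^4 gives the falling factorial (4)_k.
g_1(k) for k = 0…7: 1, 3, 9, 27, 81, 243, 729, 2187.
g_2(k) for k = 0…7: 1, -1, 1, -1, 1, -1, 1, -1.
g_3(k) for k = 0…7: 1, 4, 12, 24, 24, 0, 0, 0.
First combine the last two factors: h(k) = Σ_j C(k,j)·g_2(j)·g_3(k−j) for k = 0…7: 1, 3, 5, -1, -15, 19, 37, -225.
c_7 = Σ_k C(7,k)·g_1(k)·h(7−k) = 1·1·(-225) + 7·3·37 + 21·9·19 + 35·27·(-15) + 35·81·(-1) + 21·243·5 + 7·729·3 + 1·2187·1 = −225 + 777 + 3591 − 14175 − 2835 + 25515 + 15309 + 2187 = 30144.

30144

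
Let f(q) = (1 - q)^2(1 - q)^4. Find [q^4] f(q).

15

(1 - q)^2 has coefficients 1,-2,1 for degrees 0…2.
(1 - q)^4 has coefficients 1,-4,6,-4,1 for degrees 0…4.
[q^4] = 1·1 − 2·(-4) + 1·6 = 15.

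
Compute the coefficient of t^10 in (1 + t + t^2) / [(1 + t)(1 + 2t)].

The denominator gives the recurrence a_n = −3a_(n−1) − 2a_(n−2) for n ≥ 3; the numerator fixes a_0 = 1, a_1 = -2, a_2 = 5.
Iterating: 1, -2, 5, -11, 23, -47, 95, -191, 383, -767, 1535, so a_10 = 1535.

1535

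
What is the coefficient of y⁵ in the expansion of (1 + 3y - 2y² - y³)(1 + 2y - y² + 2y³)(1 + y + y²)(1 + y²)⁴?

(1 + 3y - 2y² - y³) has coefficients 1,3,-2,-1 for degrees 0…3.
(1 + 2y - y² + 2y³) has coefficients 1,2,-1,2,0,0 for degrees 0…5.
Multiplying by (1 + y + y²) gives running coefficients 1,3,2,3,1,2 for degrees 0…5.
Finally multiplying by (1 + y²)⁴, the product of all factors after the first has coefficients 1,3,6,15,15,32 for degrees 0…5.
[y⁵] = 1·32 + 3·15 − 2·15 − 1·6 = 41.

41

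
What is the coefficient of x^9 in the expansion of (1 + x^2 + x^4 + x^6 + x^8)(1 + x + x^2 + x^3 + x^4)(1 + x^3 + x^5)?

8

(1 + x^2 + x^4 + x^6 + x^8) has coefficients 1,0,1,0,1,0,1,0,1 for degrees 0…8.
(1 + x + x^2 + x^3 + x^4) has coefficients 1,1,1,1,1,0,0,0,0,0 for degrees 0…9.
Finally multiplying by (1 + x^3 + x^5), the product of all factors after the first has coefficients 1,1,1,2,2,2,2,2,1,1 for degrees 0…9.
[x^9] = 1·1 + 1·2 + 1·2 + 1·2 + 1·1 = 8.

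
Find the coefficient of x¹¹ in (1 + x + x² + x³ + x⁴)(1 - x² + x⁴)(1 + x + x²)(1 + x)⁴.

(1 + x + x² + x³ + x⁴) has coefficients 1,1,1,1,1 for degrees 0…4.
(1 - x² + x⁴) has coefficients 1,0,-1,0,1,0,0,0,0,0,0,0 for degrees 0…11.
Multiplying by (1 + x + x²) gives running coefficients 1,1,0,-1,0,1,1,0,0,0,0,0 for degrees 0…11.
Finally multiplying by (1 + x)⁴, the product of all factors after the first has coefficients 1,5,10,9,1,-4,1,9,10,5,1,0 for degrees 0…11.
[x¹¹] = 1·0 + 1·1 + 1·5 + 1·10 + 1·9 = 25.

25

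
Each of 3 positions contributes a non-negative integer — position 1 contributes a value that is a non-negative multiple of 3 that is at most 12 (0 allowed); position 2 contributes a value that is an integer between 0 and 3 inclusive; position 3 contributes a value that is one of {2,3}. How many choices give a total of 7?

The generating function for the choices is (1 + y^3 + y^6 + y^9 + y^12)·(1 + y + y^2 + y^3)·(y^2 + y^3); the count is [y^7].
(1 + y^3 + y^6 + y^9 + y^12) has coefficients 1,0,0,1,0,0,1,0 for degrees 0…7.
(1 + y + y^2 + y^3) has coefficients 1,1,1,1,0,0,0,0 for degrees 0…7.
Finally multiplying by (y^2 + y^3), the product of all factors after the first has coefficients 0,0,1,2,2,2,1,0 for degrees 0…7.
[y^7] = 1·0 + 1·2 + 1·0 = 2.

2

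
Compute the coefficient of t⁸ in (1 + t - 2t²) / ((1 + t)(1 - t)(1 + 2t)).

1

Partial fractions give a closed form: a_n = (1)·(-1)^n.
At n = 8: a_8 = 1.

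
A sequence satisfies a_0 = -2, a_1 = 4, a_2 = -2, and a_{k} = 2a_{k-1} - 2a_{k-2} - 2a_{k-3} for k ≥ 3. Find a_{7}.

112

The ordinary generating function has denominator 1 - 2y + 2y^2 + 2y^3.
Iterating the recurrence: a_0,…,a_{7} = -2, 4, -2, -8, -20, -20, 16, 112.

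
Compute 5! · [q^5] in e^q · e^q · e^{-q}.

The EGF product rule gives c_5 = Σ_{k_1+k_2+k_3=5} C(5; k_1,k_2,k_3) · ∏ g_i(k_i), where e^q gives (1)^k; e^q gives (1)^k; e^{-q} gives (-1)^k.
g_1(k) for k = 0…5: 1, 1, 1, 1, 1, 1.
g_2(k) for k = 0…5: 1, 1, 1, 1, 1, 1.
g_3(k) for k = 0…5: 1, -1, 1, -1, 1, -1.
First combine the last two factors: h(k) = Σ_j C(k,j)·g_2(j)·g_3(k−j) for k = 0…5: 1, 0, 0, 0, 0, 0.
c_5 = Σ_k C(5,k)·g_1(k)·h(5−k) = 1·1·1 = 1.

1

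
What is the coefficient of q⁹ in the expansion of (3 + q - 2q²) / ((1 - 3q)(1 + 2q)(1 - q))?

54839

Partial fractions give a closed form: a_n = (14/5)·3^n + (8/15)·(-2)^n + (-1/3)·1^n.
At n = 9: a_9 = 54839.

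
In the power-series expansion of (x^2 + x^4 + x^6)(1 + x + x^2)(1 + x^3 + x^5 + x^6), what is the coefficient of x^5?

2

(x^2 + x^4 + x^6) has coefficients 0,0,1,0,1,0 for degrees 0…5.
(1 + x + x^2) has coefficients 1,1,1,0,0,0 for degrees 0…5.
Finally multiplying by (1 + x^3 + x^5 + x^6), the product of all factors after the first has coefficients 1,1,1,1,1,2 for degrees 0…5.
[x^5] = 1·1 + 1·1 = 2.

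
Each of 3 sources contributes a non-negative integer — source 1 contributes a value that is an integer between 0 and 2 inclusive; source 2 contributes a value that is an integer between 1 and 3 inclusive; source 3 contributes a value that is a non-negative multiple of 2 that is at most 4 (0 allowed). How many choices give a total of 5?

The generating function for the choices is (1 + y + y²)·(y + y² + y³)·(1 + y² + y⁴); the count is [y⁵].
(1 + y + y²) has coefficients 1,1,1 for degrees 0…2.
(y + y² + y³) has coefficients 0,1,1,1,0,0 for degrees 0…5.
Finally multiplying by (1 + y² + y⁴), the product of all factors after the first has coefficients 0,1,1,2,1,2 for degrees 0…5.
[y⁵] = 1·2 + 1·1 + 1·2 = 5.

5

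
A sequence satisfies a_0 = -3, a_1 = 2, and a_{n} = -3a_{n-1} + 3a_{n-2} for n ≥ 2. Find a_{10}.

The ordinary generating function has denominator 1 + 3y - 3y^2.
Iterating the recurrence: a_0,…,a_{10} = -3, 2, -15, 51, -198, 747, -2835, 10746, -40743, 154467, -585630.

-585630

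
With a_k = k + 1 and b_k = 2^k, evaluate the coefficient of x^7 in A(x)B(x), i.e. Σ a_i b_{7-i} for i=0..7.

502

This is [x^7] in the product of the two ordinary generating functions.
Σ = 1·128 + 2·64 + 3·32 + 4·16 + 5·8 + 6·4 + 7·2 + 8·1 = 502.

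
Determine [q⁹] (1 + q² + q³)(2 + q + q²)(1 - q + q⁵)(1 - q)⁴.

(1 + q² + q³) has coefficients 1,0,1,1 for degrees 0…3.
(2 + q + q²) has coefficients 2,1,1,0,0,0,0,0,0,0 for degrees 0…9.
Multiplying by (1 - q + q⁵) gives running coefficients 2,-1,0,-1,0,2,1,1,0,0 for degrees 0…9.
Finally multiplying by (1 - q)⁴, the product of all factors after the first has coefficients 2,-9,16,-15,10,-5,-3,8,-6,4 for degrees 0…9.
[q⁹] = 1·4 + 1·8 + 1·(-3) = 9.

9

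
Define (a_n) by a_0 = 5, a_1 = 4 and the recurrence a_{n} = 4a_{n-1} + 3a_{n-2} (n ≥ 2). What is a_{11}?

29723512

The ordinary generating function has denominator 1 - 4q - 3q^2.
Iterating the recurrence: a_0,…,a_{11} = 5, 4, 31, 136, 637, 2956, 13735, 63808, 296437, 1377172, 6397999, 29723512.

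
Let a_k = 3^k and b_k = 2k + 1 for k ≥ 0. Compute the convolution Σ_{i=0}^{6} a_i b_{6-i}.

Write out a_i and b_{6-i} for i = 0,…,6 and sum the products.
Σ = 1·13 + 3·11 + 9·9 + 27·7 + 81·5 + 243·3 + 729·1 = 2179.

2179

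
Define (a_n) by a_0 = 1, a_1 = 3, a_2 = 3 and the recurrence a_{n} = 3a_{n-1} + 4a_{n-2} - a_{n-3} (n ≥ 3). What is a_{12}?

The ordinary generating function has denominator 1 - 3y - 4y^2 + y^3.
Iterating the recurrence: a_0,…,a_{12} = 1, 3, 3, 20, 69, 284, 1108, 4391, 17321, 68419, 270150, 1066805, 4212596.

4212596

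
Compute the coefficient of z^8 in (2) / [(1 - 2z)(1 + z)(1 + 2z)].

Partial fractions give a closed form: a_n = (2/3)·2^n + (-2/3)·(-1)^n + (2)·(-2)^n.
At n = 8: a_8 = 682.

682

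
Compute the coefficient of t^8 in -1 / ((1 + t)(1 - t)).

-1

Partial fractions give a closed form: a_n = (-1/2)·(-1)^n + (-1/2)·1^n.
At n = 8: a_8 = -1.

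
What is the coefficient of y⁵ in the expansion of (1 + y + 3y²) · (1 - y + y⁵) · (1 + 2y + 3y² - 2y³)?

(1 + y + 3y²) has coefficients 1,1,3 for degrees 0…2.
(1 - y + y⁵) has coefficients 1,-1,0,0,0,1 for degrees 0…5.
Finally multiplying by (1 + 2y + 3y² - 2y³), the product of all factors after the first has coefficients 1,1,1,-5,2,1 for degrees 0…5.
[y⁵] = 1·1 + 1·2 + 3·(-5) = -12.

-12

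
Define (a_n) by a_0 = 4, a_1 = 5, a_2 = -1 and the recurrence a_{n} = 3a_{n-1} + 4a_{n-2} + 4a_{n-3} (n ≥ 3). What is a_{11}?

2571217

The ordinary generating function has denominator 1 - 3t - 4t^2 - 4t^3.
Iterating the recurrence: a_0,…,a_{11} = 4, 5, -1, 33, 115, 473, 2011, 8385, 35091, 146857, 614475, 2571217.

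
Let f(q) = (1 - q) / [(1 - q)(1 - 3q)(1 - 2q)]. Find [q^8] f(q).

19171

Partial fractions give a closed form: a_n = (3)·3^n + (-2)·2^n.
At n = 8: a_8 = 19171.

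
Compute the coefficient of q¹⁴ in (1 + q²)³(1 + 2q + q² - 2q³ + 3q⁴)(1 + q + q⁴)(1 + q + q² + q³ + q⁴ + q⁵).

32

(1 + q²)³ has coefficients 1,0,3,0,3,0,1 for degrees 0…6.
(1 + 2q + q² - 2q³ + 3q⁴) has coefficients 1,2,1,-2,3,0,0,0,0,0,0,0,0,0,0 for degrees 0…14.
Multiplying by (1 + q + q⁴) gives running coefficients 1,3,3,-1,2,5,1,-2,3,0,0,0,0,0,0 for degrees 0…14.
Finally multiplying by (1 + q + q² + q³ + q⁴ + q⁵), the product of all factors after the first has coefficients 1,4,7,6,8,13,13,8,8,9,7,2,1,3,0 for degrees 0…14.
[q¹⁴] = 1·0 + 3·1 + 3·7 + 1·8 = 32.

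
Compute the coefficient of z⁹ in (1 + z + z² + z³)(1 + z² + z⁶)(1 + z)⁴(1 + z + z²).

49

(1 + z + z² + z³) has coefficients 1,1,1,1 for degrees 0…3.
(1 + z² + z⁶) has coefficients 1,0,1,0,0,0,1,0,0,0 for degrees 0…9.
Multiplying by (1 + z)⁴ gives running coefficients 1,4,7,8,7,4,2,4,6,4 for degrees 0…9.
Finally multiplying by (1 + z + z²), the product of all factors after the first has coefficients 1,5,12,19,22,19,13,10,12,14 for degrees 0…9.
[z⁹] = 1·14 + 1·12 + 1·10 + 1·13 = 49.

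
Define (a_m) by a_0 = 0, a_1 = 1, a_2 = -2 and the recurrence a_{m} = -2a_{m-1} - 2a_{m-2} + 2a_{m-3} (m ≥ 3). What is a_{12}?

480

The ordinary generating function has denominator 1 + 2z + 2z^2 - 2z^3.
Iterating the recurrence: a_0,…,a_{12} = 0, 1, -2, 2, 2, -12, 24, -20, -32, 152, -280, 192, 480.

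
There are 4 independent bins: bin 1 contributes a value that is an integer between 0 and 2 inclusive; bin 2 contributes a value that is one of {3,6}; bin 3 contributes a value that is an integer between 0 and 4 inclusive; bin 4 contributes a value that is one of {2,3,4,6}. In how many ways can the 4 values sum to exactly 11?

17

The generating function for the choices is (1 + t + t²)·(t³ + t⁶)·(1 + t + t² + t³ + t⁴)·(t² + t³ + t⁴ + t⁶); the count is [t¹¹].
(1 + t + t²) has coefficients 1,1,1 for degrees 0…2.
(t³ + t⁶) has coefficients 0,0,0,1,0,0,1,0,0,0,0,0 for degrees 0…11.
Multiplying by (1 + t + t² + t³ + t⁴) gives running coefficients 0,0,0,1,1,1,2,2,1,1,1,0 for degrees 0…11.
Finally multiplying by (t² + t³ + t⁴ + t⁶), the product of all factors after the first has coefficients 0,0,0,0,0,1,2,3,4,6,6,5 for degrees 0…11.
[t¹¹] = 1·5 + 1·6 + 1·6 = 17.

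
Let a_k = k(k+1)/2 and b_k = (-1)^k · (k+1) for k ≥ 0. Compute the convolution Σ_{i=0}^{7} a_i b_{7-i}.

Write out a_i and b_{7-i} for i = 0,…,7 and sum the products.
Σ = 0·(-8) + 1·7 + 3·(-6) + 6·5 + 10·(-4) + 15·3 + 21·(-2) + 28·1 = 10.

10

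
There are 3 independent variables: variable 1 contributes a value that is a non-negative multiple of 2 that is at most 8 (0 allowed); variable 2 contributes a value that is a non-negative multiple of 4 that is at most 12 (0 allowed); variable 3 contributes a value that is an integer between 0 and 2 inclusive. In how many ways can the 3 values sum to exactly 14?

The generating function for the choices is (1 + x^2 + x^4 + x^6 + x^8)·(1 + x^4 + x^8 + x^12)·(1 + x + x^2); the count is [x^14].
(1 + x^2 + x^4 + x^6 + x^8) has coefficients 1,0,1,0,1,0,1,0,1 for degrees 0…8.
(1 + x^4 + x^8 + x^12) has coefficients 1,0,0,0,1,0,0,0,1,0,0,0,1,0,0 for degrees 0…14.
Finally multiplying by (1 + x + x^2), the product of all factors after the first has coefficients 1,1,1,0,1,1,1,0,1,1,1,0,1,1,1 for degrees 0…14.
[x^14] = 1·1 + 1·1 + 1·1 + 1·1 + 1·1 = 5.

5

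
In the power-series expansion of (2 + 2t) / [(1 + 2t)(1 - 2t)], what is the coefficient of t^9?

512

Partial fractions give a closed form: a_n = (1/2)·(-2)^n + (3/2)·2^n.
At n = 9: a_9 = 512.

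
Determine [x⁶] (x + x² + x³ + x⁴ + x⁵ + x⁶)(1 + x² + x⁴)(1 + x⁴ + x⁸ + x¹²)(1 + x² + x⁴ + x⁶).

(x + x² + x³ + x⁴ + x⁵ + x⁶) has coefficients 0,1,1,1,1,1,1 for degrees 0…6.
(1 + x² + x⁴) has coefficients 1,0,1,0,1,0,0 for degrees 0…6.
Multiplying by (1 + x⁴ + x⁸ + x¹²) gives running coefficients 1,0,1,0,2,0,1 for degrees 0…6.
Finally multiplying by (1 + x² + x⁴ + x⁶), the product of all factors after the first has coefficients 1,0,2,0,4,0,5 for degrees 0…6.
[x⁶] = 1·0 + 1·4 + 1·0 + 1·2 + 1·0 + 1·1 = 7.

7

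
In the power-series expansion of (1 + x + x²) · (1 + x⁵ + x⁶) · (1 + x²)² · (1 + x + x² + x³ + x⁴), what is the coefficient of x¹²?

17

(1 + x + x²) has coefficients 1,1,1 for degrees 0…2.
(1 + x⁵ + x⁶) has coefficients 1,0,0,0,0,1,1,0,0,0,0,0,0 for degrees 0…12.
Multiplying by (1 + x²)² gives running coefficients 1,0,2,0,1,1,1,2,2,1,1,0,0 for degrees 0…12.
Finally multiplying by (1 + x + x² + x³ + x⁴), the product of all factors after the first has coefficients 1,1,3,3,4,4,5,5,7,7,7,6,4 for degrees 0…12.
[x¹²] = 1·4 + 1·6 + 1·7 = 17.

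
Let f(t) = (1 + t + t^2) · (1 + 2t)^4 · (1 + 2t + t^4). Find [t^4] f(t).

201

(1 + t + t^2) has coefficients 1,1,1 for degrees 0…2.
(1 + 2t)^4 has coefficients 1,8,24,32,16 for degrees 0…4.
Finally multiplying by (1 + 2t + t^4), the product of all factors after the first has coefficients 1,10,40,80,81 for degrees 0…4.
[t^4] = 1·81 + 1·80 + 1·40 = 201.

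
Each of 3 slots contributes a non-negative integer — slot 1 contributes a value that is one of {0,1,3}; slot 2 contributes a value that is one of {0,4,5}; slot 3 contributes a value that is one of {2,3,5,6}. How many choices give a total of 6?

The generating function for the choices is (1 + y + y³)·(1 + y⁴ + y⁵)·(y² + y³ + y⁵ + y⁶); the count is [y⁶].
(1 + y + y³) has coefficients 1,1,0,1 for degrees 0…3.
(1 + y⁴ + y⁵) has coefficients 1,0,0,0,1,1,0 for degrees 0…6.
Finally multiplying by (y² + y³ + y⁵ + y⁶), the product of all factors after the first has coefficients 0,0,1,1,0,1,2 for degrees 0…6.
[y⁶] = 1·2 + 1·1 + 1·1 = 4.

4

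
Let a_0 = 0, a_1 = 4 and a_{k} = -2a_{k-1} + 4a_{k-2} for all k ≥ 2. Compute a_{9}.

The ordinary generating function has denominator 1 + 2t - 4t^2.
Iterating the recurrence: a_0,…,a_{9} = 0, 4, -8, 32, -96, 320, -1024, 3328, -10752, 34816.

34816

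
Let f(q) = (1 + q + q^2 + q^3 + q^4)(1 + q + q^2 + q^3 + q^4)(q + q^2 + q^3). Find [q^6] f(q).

(1 + q + q^2 + q^3 + q^4) has coefficients 1,1,1,1,1 for degrees 0…4.
(1 + q + q^2 + q^3 + q^4) has coefficients 1,1,1,1,1,0,0 for degrees 0…6.
Finally multiplying by (q + q^2 + q^3), the product of all factors after the first has coefficients 0,1,2,3,3,3,2 for degrees 0…6.
[q^6] = 1·2 + 1·3 + 1·3 + 1·3 + 1·2 = 13.

13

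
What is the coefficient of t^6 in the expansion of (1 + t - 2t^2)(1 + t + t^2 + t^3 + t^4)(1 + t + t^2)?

(1 + t - 2t^2) has coefficients 1,1,-2 for degrees 0…2.
(1 + t + t^2 + t^3 + t^4) has coefficients 1,1,1,1,1,0,0 for degrees 0…6.
Finally multiplying by (1 + t + t^2), the product of all factors after the first has coefficients 1,2,3,3,3,2,1 for degrees 0…6.
[t^6] = 1·1 + 1·2 − 2·3 = -3.

-3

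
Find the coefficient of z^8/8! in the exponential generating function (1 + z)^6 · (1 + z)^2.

The EGF product rule gives c_8 = Σ_{k_1+k_2=8} C(8; k_1,k_2) · ∏ g_i(k_i), where (1+z)^6 gives the falling factorial (6)_k; (1+z)^2 gives the falling factorial (2)_k.
g_1(k) for k = 0…8: 1, 6, 30, 120, 360, 720, 720, 0, 0.
g_2(k) for k = 0…8: 1, 2, 2, 0, 0, 0, 0, 0, 0.
c_8 = Σ_k C(8,k)·g_1(k)·g_2(8−k) = 28·720·2 = 40320.

40320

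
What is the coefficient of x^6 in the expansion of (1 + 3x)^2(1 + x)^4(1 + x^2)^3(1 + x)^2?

1163

(1 + 3x)^2 has coefficients 1,6,9 for degrees 0…2.
(1 + x)^4 has coefficients 1,4,6,4,1,0,0 for degrees 0…6.
Multiplying by (1 + x^2)^3 gives running coefficients 1,4,9,16,22,24,22 for degrees 0…6.
Finally multiplying by (1 + x)^2, the product of all factors after the first has coefficients 1,6,18,38,63,84,92 for degrees 0…6.
[x^6] = 1·92 + 6·84 + 9·63 = 1163.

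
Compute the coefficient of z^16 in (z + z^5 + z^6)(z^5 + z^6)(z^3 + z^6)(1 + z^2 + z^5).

(z + z^5 + z^6) has coefficients 0,1,0,0,0,1,1 for degrees 0…6.
(z^5 + z^6) has coefficients 0,0,0,0,0,1,1,0,0,0,0,0,0,0,0,0,0 for degrees 0…16.
Multiplying by (z^3 + z^6) gives running coefficients 0,0,0,0,0,0,0,0,1,1,0,1,1,0,0,0,0 for degrees 0…16.
Finally multiplying by (1 + z^2 + z^5), the product of all factors after the first has coefficients 0,0,0,0,0,0,0,0,1,1,1,2,1,2,2,0,1 for degrees 0…16.
[z^16] = 1·0 + 1·2 + 1·1 = 3.

3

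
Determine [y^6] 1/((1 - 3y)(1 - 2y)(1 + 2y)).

Partial fractions give a closed form: a_n = (9/5)·3^n + (-1)·2^n + (1/5)·(-2)^n.
At n = 6: a_6 = 1261.

1261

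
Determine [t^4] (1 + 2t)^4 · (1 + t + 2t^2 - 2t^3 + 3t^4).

83

(1 + 2t)^4 has coefficients 1,8,24,32,16 for degrees 0…4.
(1 + t + 2t^2 - 2t^3 + 3t^4) has coefficients 1,1,2,-2,3 for degrees 0…4.
[t^4] = 1·3 + 8·(-2) + 24·2 + 32·1 + 16·1 = 83.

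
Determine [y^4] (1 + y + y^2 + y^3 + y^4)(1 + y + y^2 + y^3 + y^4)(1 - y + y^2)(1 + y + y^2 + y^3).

10

(1 + y + y^2 + y^3 + y^4) has coefficients 1,1,1,1,1 for degrees 0…4.
(1 + y + y^2 + y^3 + y^4) has coefficients 1,1,1,1,1 for degrees 0…4.
Multiplying by (1 - y + y^2) gives running coefficients 1,0,1,1,1 for degrees 0…4.
Finally multiplying by (1 + y + y^2 + y^3), the product of all factors after the first has coefficients 1,1,2,3,3 for degrees 0…4.
[y^4] = 1·3 + 1·3 + 1·2 + 1·1 + 1·1 = 10.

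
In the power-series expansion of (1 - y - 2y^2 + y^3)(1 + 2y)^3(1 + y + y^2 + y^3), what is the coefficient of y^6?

(1 - y - 2y^2 + y^3) has coefficients 1,-1,-2,1 for degrees 0…3.
(1 + 2y)^3 has coefficients 1,6,12,8,0,0,0 for degrees 0…6.
Finally multiplying by (1 + y + y^2 + y^3), the product of all factors after the first has coefficients 1,7,19,27,26,20,8 for degrees 0…6.
[y^6] = 1·8 − 1·20 − 2·26 + 1·27 = -37.

-37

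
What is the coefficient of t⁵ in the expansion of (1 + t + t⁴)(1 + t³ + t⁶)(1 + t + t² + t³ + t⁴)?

4

(1 + t + t⁴) has coefficients 1,1,0,0,1 for degrees 0…4.
(1 + t³ + t⁶) has coefficients 1,0,0,1,0,0 for degrees 0…5.
Finally multiplying by (1 + t + t² + t³ + t⁴), the product of all factors after the first has coefficients 1,1,1,2,2,1 for degrees 0…5.
[t⁵] = 1·1 + 1·2 + 1·1 = 4.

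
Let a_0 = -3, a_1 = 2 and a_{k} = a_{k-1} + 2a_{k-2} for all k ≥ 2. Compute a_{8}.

The ordinary generating function has denominator 1 - q - 2q^2.
Iterating the recurrence: a_0,…,a_{8} = -3, 2, -4, 0, -8, -8, -24, -40, -88.

-88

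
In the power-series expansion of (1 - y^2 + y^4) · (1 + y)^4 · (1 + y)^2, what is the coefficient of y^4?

1

(1 - y^2 + y^4) has coefficients 1,0,-1,0,1 for degrees 0…4.
(1 + y)^4 has coefficients 1,4,6,4,1 for degrees 0…4.
Finally multiplying by (1 + y)^2, the product of all factors after the first has coefficients 1,6,15,20,15 for degrees 0…4.
[y^4] = 1·15 − 1·15 + 1·1 = 1.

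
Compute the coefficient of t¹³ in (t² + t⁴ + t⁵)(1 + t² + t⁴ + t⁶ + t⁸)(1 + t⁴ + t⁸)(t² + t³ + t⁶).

8

(t² + t⁴ + t⁵) has coefficients 0,0,1,0,1,1 for degrees 0…5.
(1 + t² + t⁴ + t⁶ + t⁸) has coefficients 1,0,1,0,1,0,1,0,1,0,0,0,0,0 for degrees 0…13.
Multiplying by (1 + t⁴ + t⁸) gives running coefficients 1,0,1,0,2,0,2,0,3,0,2,0,2,0 for degrees 0…13.
Finally multiplying by (t² + t³ + t⁶), the product of all factors after the first has coefficients 0,0,1,1,1,1,3,2,3,2,5,3,4,2 for degrees 0…13.
[t¹³] = 1·3 + 1·2 + 1·3 = 8.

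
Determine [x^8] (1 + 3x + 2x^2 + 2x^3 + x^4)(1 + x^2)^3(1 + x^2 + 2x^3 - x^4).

(1 + 3x + 2x^2 + 2x^3 + x^4) has coefficients 1,3,2,2,1 for degrees 0…4.
(1 + x^2)^3 has coefficients 1,0,3,0,3,0,1,0,0 for degrees 0…8.
Finally multiplying by (1 + x^2 + 2x^3 - x^4), the product of all factors after the first has coefficients 1,0,4,2,5,6,1,6,-2 for degrees 0…8.
[x^8] = 1·(-2) + 3·6 + 2·1 + 2·6 + 1·5 = 35.

35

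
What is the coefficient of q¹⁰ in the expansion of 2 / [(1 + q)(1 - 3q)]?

Partial fractions give a closed form: a_n = (1/2)·(-1)^n + (3/2)·3^n.
At n = 10: a_10 = 88574.

88574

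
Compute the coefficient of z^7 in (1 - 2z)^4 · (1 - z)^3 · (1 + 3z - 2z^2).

560

(1 - 2z)^4 has coefficients 1,-8,24,-32,16 for degrees 0…4.
(1 - z)^3 has coefficients 1,-3,3,-1,0,0,0,0 for degrees 0…7.
Finally multiplying by (1 + 3z - 2z^2), the product of all factors after the first has coefficients 1,0,-8,14,-9,2,0,0 for degrees 0…7.
[z^7] = 1·0 − 8·0 + 24·2 − 32·(-9) + 16·14 = 560.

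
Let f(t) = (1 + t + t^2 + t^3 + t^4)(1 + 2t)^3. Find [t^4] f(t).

27

(1 + t + t^2 + t^3 + t^4) has coefficients 1,1,1,1,1 for degrees 0…4.
(1 + 2t)^3 has coefficients 1,6,12,8,0 for degrees 0…4.
[t^4] = 1·0 + 1·8 + 1·12 + 1·6 + 1·1 = 27.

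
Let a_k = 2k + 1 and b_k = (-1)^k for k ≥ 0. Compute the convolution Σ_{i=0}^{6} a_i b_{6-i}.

7

Write out a_i and b_{6-i} for i = 0,…,6 and sum the products.
Σ = 1·1 + 3·(-1) + 5·1 + 7·(-1) + 9·1 + 11·(-1) + 13·1 = 7.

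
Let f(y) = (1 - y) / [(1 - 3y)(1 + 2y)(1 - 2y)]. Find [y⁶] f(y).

862

The denominator gives the recurrence a_n = 3a_(n−1) + 4a_(n−2) − 12a_(n−3) for n ≥ 3; the numerator fixes a_0 = 1, a_1 = 2, a_2 = 10.
Iterating: 1, 2, 10, 26, 94, 266, 862, so a_6 = 862.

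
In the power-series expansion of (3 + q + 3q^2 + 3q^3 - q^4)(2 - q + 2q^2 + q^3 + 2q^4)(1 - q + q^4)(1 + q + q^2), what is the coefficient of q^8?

13

(3 + q + 3q^2 + 3q^3 - q^4) has coefficients 3,1,3,3,-1 for degrees 0…4.
(2 - q + 2q^2 + q^3 + 2q^4) has coefficients 2,-1,2,1,2,0,0,0,0 for degrees 0…8.
Multiplying by (1 - q + q^4) gives running coefficients 2,-3,3,-1,3,-3,2,1,2 for degrees 0…8.
Finally multiplying by (1 + q + q^2), the product of all factors after the first has coefficients 2,-1,2,-1,5,-1,2,0,5 for degrees 0…8.
[q^8] = 3·5 + 1·0 + 3·2 + 3·(-1) − 1·5 = 13.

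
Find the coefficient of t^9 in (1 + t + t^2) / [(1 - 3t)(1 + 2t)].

The denominator gives the recurrence a_n = a_(n−1) + 6a_(n−2) for n ≥ 3; the numerator fixes a_0 = 1, a_1 = 2, a_2 = 9.
Iterating: 1, 2, 9, 21, 75, 201, 651, 1857, 5763, 16905, so a_9 = 16905.

16905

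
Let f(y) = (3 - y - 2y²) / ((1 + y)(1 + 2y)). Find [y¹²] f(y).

The denominator gives the recurrence a_n = −3a_(n−1) − 2a_(n−2) for n ≥ 3; the numerator fixes a_0 = 3, a_1 = -10, a_2 = 22.
Iterating: 3, -10, 22, -46, 94, -190, 382, -766, 1534, -3070, 6142, -12286, 24574, so a_12 = 24574.

24574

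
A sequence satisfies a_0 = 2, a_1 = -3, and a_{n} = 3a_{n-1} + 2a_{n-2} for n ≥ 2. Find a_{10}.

The ordinary generating function has denominator 1 - 3x - 2x^2.
Iterating the recurrence: a_0,…,a_{10} = 2, -3, -5, -21, -73, -261, -929, -3309, -11785, -41973, -149489.

-149489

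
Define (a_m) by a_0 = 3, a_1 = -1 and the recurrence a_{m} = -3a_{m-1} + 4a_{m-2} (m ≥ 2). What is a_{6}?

3279

The ordinary generating function has denominator 1 + 3x - 4x^2.
Iterating the recurrence: a_0,…,a_{6} = 3, -1, 15, -49, 207, -817, 3279.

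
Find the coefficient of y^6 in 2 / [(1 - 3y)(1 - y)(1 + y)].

The denominator gives the recurrence a_n = 3a_(n−1) + a_(n−2) − 3a_(n−3) for n ≥ 3; the numerator fixes a_0 = 2, a_1 = 6, a_2 = 20.
Iterating: 2, 6, 20, 60, 182, 546, 1640, so a_6 = 1640.

1640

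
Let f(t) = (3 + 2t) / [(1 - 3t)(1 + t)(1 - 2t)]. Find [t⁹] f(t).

Partial fractions give a closed form: a_n = (33/4)·3^n + (1/12)·(-1)^n + (-16/3)·2^n.
At n = 9: a_9 = 159654.

159654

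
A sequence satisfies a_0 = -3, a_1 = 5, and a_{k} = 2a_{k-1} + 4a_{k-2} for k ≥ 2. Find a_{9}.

The ordinary generating function has denominator 1 - 2t - 4t^2.
Iterating the recurrence: a_0,…,a_{9} = -3, 5, -2, 16, 24, 112, 320, 1088, 3456, 11264.

11264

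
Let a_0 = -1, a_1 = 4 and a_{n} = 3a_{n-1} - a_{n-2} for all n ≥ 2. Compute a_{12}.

The ordinary generating function has denominator 1 - 3q + q^2.
Iterating the recurrence: a_0,…,a_{12} = -1, 4, 13, 35, 92, 241, 631, 1652, 4325, 11323, 29644, 77609, 203183.

203183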